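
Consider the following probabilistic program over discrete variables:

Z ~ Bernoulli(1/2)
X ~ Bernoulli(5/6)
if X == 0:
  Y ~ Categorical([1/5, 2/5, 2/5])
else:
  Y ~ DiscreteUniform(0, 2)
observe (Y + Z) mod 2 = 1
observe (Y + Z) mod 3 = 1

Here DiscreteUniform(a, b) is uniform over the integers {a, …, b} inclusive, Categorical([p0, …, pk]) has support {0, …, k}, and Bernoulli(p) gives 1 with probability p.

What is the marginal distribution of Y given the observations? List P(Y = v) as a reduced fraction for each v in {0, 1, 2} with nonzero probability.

P(Y=0) = 28/59, P(Y=1) = 31/59

Enumerate traces; 4 have nonzero weight after conditioning:
  (Z=0, X=0, Y=1) weight 1/30
  (Z=0, X=1, Y=1) weight 5/36
  (Z=1, X=0, Y=0) weight 1/60
  (Z=1, X=1, Y=0) weight 5/36
Group by Y:
  weight(Y=0) = 7/45
  weight(Y=1) = 31/180
Total weight = 7/45 + 31/180 = 59/180
P(Y=0 | obs) = 7/45 / 59/180 = 28/59
P(Y=1 | obs) = 31/180 / 59/180 = 31/59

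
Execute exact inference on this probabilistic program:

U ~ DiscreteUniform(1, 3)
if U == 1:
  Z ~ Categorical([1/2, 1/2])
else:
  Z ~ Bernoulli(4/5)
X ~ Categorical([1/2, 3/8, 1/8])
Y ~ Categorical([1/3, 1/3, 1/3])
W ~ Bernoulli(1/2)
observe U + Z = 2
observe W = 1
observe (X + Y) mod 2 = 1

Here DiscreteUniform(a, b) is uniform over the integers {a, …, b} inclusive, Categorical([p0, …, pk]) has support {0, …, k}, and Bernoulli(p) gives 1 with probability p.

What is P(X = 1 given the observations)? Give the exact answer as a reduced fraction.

P(X = 1 | obs) = 6/11

Enumerate traces; 8 have nonzero weight after conditioning:
  (U=1, Z=1, X=0, Y=1, W=1) weight 1/72
  (U=1, Z=1, X=1, Y=0, W=1) weight 1/96
  (U=1, Z=1, X=1, Y=2, W=1) weight 1/96
  (U=1, Z=1, X=2, Y=1, W=1) weight 1/288
  (U=2, Z=0, X=0, Y=1, W=1) weight 1/180
  (U=2, Z=0, X=1, Y=0, W=1) weight 1/240
  (U=2, Z=0, X=1, Y=2, W=1) weight 1/240
  (U=2, Z=0, X=2, Y=1, W=1) weight 1/720
Group by X:
  weight(X=0) = 7/360
  weight(X=1) = 7/240
  weight(X=2) = 7/1440
Total weight = 7/360 + 7/240 + 7/1440 = 77/1440
P(X=0 | obs) = 7/360 / 77/1440 = 4/11
P(X=1 | obs) = 7/240 / 77/1440 = 6/11
P(X=2 | obs) = 7/1440 / 77/1440 = 1/11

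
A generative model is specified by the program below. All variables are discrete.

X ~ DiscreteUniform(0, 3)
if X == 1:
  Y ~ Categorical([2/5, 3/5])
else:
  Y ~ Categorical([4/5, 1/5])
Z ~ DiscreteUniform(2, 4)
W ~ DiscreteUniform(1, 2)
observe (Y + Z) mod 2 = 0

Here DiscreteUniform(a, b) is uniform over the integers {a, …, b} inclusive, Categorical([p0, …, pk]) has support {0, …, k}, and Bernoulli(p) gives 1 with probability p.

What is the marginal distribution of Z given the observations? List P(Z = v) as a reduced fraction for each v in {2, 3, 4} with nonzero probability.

P(Z=2) = 7/17, P(Z=3) = 3/17, P(Z=4) = 7/17

Enumerate traces; 24 have nonzero weight after conditioning:
  (X=0, Y=0, Z=2, W=1) weight 1/30
  (X=0, Y=0, Z=2, W=2) weight 1/30
  (X=0, Y=0, Z=4, W=1) weight 1/30
  (X=0, Y=0, Z=4, W=2) weight 1/30
  (X=0, Y=1, Z=3, W=1) weight 1/120
  (X=0, Y=1, Z=3, W=2) weight 1/120
  (X=1, Y=0, Z=2, W=1) weight 1/60
  (X=1, Y=0, Z=2, W=2) weight 1/60
  … 16 more
Group by Z:
  weight(Z=2) = 7/30
  weight(Z=3) = 1/10
  weight(Z=4) = 7/30
Total weight = 7/30 + 1/10 + 7/30 = 17/30
P(Z=2 | obs) = 7/30 / 17/30 = 7/17
P(Z=3 | obs) = 1/10 / 17/30 = 3/17
P(Z=4 | obs) = 7/30 / 17/30 = 7/17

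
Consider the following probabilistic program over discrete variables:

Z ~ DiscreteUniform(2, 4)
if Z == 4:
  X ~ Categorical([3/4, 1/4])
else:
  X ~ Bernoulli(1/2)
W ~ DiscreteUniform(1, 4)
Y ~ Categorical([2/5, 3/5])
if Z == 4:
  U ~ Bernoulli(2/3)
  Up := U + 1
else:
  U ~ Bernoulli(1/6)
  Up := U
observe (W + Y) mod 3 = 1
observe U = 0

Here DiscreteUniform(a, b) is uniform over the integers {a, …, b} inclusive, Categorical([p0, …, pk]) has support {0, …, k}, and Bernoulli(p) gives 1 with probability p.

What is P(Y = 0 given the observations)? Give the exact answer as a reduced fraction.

P(Y = 0 | obs) = 4/7

Enumerate traces; 18 have nonzero weight after conditioning:
  (Z=2, X=0, W=1, Y=0, U=0) weight 1/72
  (Z=2, X=0, W=3, Y=1, U=0) weight 1/48
  (Z=2, X=0, W=4, Y=0, U=0) weight 1/72
  (Z=2, X=1, W=1, Y=0, U=0) weight 1/72
  (Z=2, X=1, W=3, Y=1, U=0) weight 1/48
  (Z=2, X=1, W=4, Y=0, U=0) weight 1/72
  (Z=3, X=0, W=1, Y=0, U=0) weight 1/72
  (Z=3, X=0, W=3, Y=1, U=0) weight 1/48
  … 10 more
Group by Y:
  weight(Y=0) = 2/15
  weight(Y=1) = 1/10
Total weight = 2/15 + 1/10 = 7/30
P(Y=0 | obs) = 2/15 / 7/30 = 4/7
P(Y=1 | obs) = 1/10 / 7/30 = 3/7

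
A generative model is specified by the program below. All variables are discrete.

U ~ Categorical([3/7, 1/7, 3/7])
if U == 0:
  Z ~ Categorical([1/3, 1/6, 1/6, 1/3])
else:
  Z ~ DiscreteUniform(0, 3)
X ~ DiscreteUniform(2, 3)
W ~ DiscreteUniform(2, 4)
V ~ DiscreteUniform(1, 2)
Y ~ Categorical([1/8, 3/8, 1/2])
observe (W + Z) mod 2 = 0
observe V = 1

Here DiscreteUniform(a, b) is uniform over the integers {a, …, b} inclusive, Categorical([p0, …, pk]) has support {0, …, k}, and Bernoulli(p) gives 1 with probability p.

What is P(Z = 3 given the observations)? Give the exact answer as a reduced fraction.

P(Z = 3 | obs) = 4/21

Enumerate traces; 108 have nonzero weight after conditioning:
  (U=0, Z=0, X=2, W=2, V=1, Y=0) weight 1/672
  (U=0, Z=0, X=2, W=2, V=1, Y=1) weight 1/224
  (U=0, Z=0, X=2, W=2, V=1, Y=2) weight 1/168
  (U=0, Z=0, X=2, W=4, V=1, Y=0) weight 1/672
  (U=0, Z=0, X=2, W=4, V=1, Y=1) weight 1/224
  (U=0, Z=0, X=2, W=4, V=1, Y=2) weight 1/168
  (U=0, Z=0, X=3, W=2, V=1, Y=0) weight 1/672
  (U=0, Z=0, X=3, W=2, V=1, Y=1) weight 1/224
  (U=0, Z=1, X=2, W=3, V=1, Y=0) weight 1/1344
  (U=0, Z=2, X=2, W=2, V=1, Y=0) weight 1/1344
  … 98 more
Group by Z:
  weight(Z=0) = 2/21
  weight(Z=1) = 1/28
  weight(Z=2) = 1/14
  weight(Z=3) = 1/21
Total weight = 2/21 + 1/28 + 1/14 + 1/21 = 1/4
P(Z=0 | obs) = 2/21 / 1/4 = 8/21
P(Z=1 | obs) = 1/28 / 1/4 = 1/7
P(Z=2 | obs) = 1/14 / 1/4 = 2/7
P(Z=3 | obs) = 1/21 / 1/4 = 4/21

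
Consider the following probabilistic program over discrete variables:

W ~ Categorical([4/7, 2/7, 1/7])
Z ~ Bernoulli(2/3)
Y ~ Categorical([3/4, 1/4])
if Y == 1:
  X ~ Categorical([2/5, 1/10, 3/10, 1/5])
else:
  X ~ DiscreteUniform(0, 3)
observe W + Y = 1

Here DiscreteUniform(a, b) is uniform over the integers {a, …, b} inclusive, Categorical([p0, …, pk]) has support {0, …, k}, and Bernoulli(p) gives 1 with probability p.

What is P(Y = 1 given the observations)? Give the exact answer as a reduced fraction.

P(Y = 1 | obs) = 2/5

Enumerate traces; 16 have nonzero weight after conditioning:
  (W=0, Z=0, Y=1, X=0) weight 2/105
  (W=0, Z=0, Y=1, X=1) weight 1/210
  (W=0, Z=0, Y=1, X=2) weight 1/70
  (W=0, Z=0, Y=1, X=3) weight 1/105
  (W=0, Z=1, Y=1, X=0) weight 4/105
  (W=0, Z=1, Y=1, X=1) weight 1/105
  (W=0, Z=1, Y=1, X=2) weight 1/35
  (W=0, Z=1, Y=1, X=3) weight 2/105
  (W=1, Z=0, Y=0, X=0) weight 1/56
  … 7 more
Group by Y:
  weight(Y=0) = 3/14
  weight(Y=1) = 1/7
Total weight = 3/14 + 1/7 = 5/14
P(Y=0 | obs) = 3/14 / 5/14 = 3/5
P(Y=1 | obs) = 1/7 / 5/14 = 2/5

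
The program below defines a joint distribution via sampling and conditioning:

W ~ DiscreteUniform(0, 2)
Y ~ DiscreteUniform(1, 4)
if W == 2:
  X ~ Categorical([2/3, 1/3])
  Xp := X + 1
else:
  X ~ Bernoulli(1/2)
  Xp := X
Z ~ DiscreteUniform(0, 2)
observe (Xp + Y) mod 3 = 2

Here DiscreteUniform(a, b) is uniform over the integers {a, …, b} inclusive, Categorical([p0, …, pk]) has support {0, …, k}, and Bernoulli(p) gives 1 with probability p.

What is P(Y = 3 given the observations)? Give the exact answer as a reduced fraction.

Enumerate traces; 27 have nonzero weight after conditioning:
  (W=0, Y=1, X=1, Z=0) weight 1/72
  (W=0, Y=1, X=1, Z=1) weight 1/72
  (W=0, Y=1, X=1, Z=2) weight 1/72
  (W=0, Y=2, X=0, Z=0) weight 1/72
  (W=0, Y=2, X=0, Z=1) weight 1/72
  (W=0, Y=2, X=0, Z=2) weight 1/72
  (W=0, Y=4, X=1, Z=0) weight 1/72
  (W=0, Y=4, X=1, Z=1) weight 1/72
  (W=2, Y=3, X=1, Z=0) weight 1/108
  … 18 more
Group by Y:
  weight(Y=1) = 5/36
  weight(Y=2) = 1/12
  weight(Y=3) = 1/36
  weight(Y=4) = 5/36
Total weight = 5/36 + 1/12 + 1/36 + 5/36 = 7/18
P(Y=1 | obs) = 5/36 / 7/18 = 5/14
P(Y=2 | obs) = 1/12 / 7/18 = 3/14
P(Y=3 | obs) = 1/36 / 7/18 = 1/14
P(Y=4 | obs) = 5/36 / 7/18 = 5/14

P(Y = 3 | obs) = 1/14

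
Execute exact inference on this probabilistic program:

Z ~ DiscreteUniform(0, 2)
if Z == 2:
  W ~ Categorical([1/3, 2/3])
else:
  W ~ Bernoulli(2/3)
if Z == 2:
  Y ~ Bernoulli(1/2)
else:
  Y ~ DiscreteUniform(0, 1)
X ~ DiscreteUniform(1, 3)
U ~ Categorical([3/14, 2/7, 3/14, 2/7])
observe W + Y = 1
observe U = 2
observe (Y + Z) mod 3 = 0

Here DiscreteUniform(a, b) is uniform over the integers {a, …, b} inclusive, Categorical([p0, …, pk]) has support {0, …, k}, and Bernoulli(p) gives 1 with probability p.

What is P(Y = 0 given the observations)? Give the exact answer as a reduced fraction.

Enumerate traces; 6 have nonzero weight after conditioning:
  (Z=0, W=1, Y=0, X=1, U=2) weight 1/126
  (Z=0, W=1, Y=0, X=2, U=2) weight 1/126
  (Z=0, W=1, Y=0, X=3, U=2) weight 1/126
  (Z=2, W=0, Y=1, X=1, U=2) weight 1/252
  (Z=2, W=0, Y=1, X=2, U=2) weight 1/252
  (Z=2, W=0, Y=1, X=3, U=2) weight 1/252
Group by Y:
  weight(Y=0) = 1/42
  weight(Y=1) = 1/84
Total weight = 1/42 + 1/84 = 1/28
P(Y=0 | obs) = 1/42 / 1/28 = 2/3
P(Y=1 | obs) = 1/84 / 1/28 = 1/3

P(Y = 0 | obs) = 2/3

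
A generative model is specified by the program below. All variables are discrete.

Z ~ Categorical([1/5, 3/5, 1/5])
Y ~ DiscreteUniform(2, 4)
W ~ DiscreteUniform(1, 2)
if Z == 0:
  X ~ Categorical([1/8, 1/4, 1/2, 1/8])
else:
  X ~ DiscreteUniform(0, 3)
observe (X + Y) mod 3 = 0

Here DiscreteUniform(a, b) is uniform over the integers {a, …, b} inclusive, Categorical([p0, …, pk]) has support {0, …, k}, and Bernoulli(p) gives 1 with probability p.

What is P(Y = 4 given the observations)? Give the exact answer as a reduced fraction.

Enumerate traces; 24 have nonzero weight after conditioning:
  (Z=0, Y=2, W=1, X=1) weight 1/120
  (Z=0, Y=2, W=2, X=1) weight 1/120
  (Z=0, Y=3, W=1, X=0) weight 1/240
  (Z=0, Y=3, W=1, X=3) weight 1/240
  (Z=0, Y=3, W=2, X=0) weight 1/240
  (Z=0, Y=3, W=2, X=3) weight 1/240
  (Z=0, Y=4, W=1, X=2) weight 1/60
  (Z=0, Y=4, W=2, X=2) weight 1/60
  … 16 more
Group by Y:
  weight(Y=2) = 1/12
  weight(Y=3) = 3/20
  weight(Y=4) = 1/10
Total weight = 1/12 + 3/20 + 1/10 = 1/3
P(Y=2 | obs) = 1/12 / 1/3 = 1/4
P(Y=3 | obs) = 3/20 / 1/3 = 9/20
P(Y=4 | obs) = 1/10 / 1/3 = 3/10

P(Y = 4 | obs) = 3/10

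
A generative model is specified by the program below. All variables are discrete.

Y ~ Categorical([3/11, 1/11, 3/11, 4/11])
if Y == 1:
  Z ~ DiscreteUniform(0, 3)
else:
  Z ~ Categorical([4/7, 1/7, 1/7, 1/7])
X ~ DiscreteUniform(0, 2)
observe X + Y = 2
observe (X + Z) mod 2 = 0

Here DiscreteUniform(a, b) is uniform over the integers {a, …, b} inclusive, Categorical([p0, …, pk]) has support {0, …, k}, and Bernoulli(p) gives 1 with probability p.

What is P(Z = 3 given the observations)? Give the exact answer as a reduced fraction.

P(Z = 3 | obs) = 7/134

Enumerate traces; 6 have nonzero weight after conditioning:
  (Y=0, Z=0, X=2) weight 4/77
  (Y=0, Z=2, X=2) weight 1/77
  (Y=1, Z=1, X=1) weight 1/132
  (Y=1, Z=3, X=1) weight 1/132
  (Y=2, Z=0, X=0) weight 4/77
  (Y=2, Z=2, X=0) weight 1/77
Group by Z:
  weight(Z=0) = 8/77
  weight(Z=1) = 1/132
  weight(Z=2) = 2/77
  weight(Z=3) = 1/132
Total weight = 8/77 + 1/132 + 2/77 + 1/132 = 67/462
P(Z=0 | obs) = 8/77 / 67/462 = 48/67
P(Z=1 | obs) = 1/132 / 67/462 = 7/134
P(Z=2 | obs) = 2/77 / 67/462 = 12/67
P(Z=3 | obs) = 1/132 / 67/462 = 7/134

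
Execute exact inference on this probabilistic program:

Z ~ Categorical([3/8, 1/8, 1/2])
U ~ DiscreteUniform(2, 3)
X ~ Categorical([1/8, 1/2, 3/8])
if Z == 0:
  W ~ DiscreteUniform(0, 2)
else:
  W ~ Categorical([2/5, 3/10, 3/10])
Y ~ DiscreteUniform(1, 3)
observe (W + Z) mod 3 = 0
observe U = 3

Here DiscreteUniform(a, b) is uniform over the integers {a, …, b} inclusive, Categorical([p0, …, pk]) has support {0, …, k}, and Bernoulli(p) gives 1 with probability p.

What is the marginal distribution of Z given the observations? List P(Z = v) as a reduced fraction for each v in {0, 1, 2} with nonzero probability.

P(Z=0) = 2/5, P(Z=1) = 3/25, P(Z=2) = 12/25

Enumerate traces; 27 have nonzero weight after conditioning:
  (Z=0, U=3, X=0, W=0, Y=1) weight 1/384
  (Z=0, U=3, X=0, W=0, Y=2) weight 1/384
  (Z=0, U=3, X=0, W=0, Y=3) weight 1/384
  (Z=0, U=3, X=1, W=0, Y=1) weight 1/96
  (Z=0, U=3, X=1, W=0, Y=2) weight 1/96
  (Z=0, U=3, X=1, W=0, Y=3) weight 1/96
  (Z=0, U=3, X=2, W=0, Y=1) weight 1/128
  (Z=0, U=3, X=2, W=0, Y=2) weight 1/128
  (Z=1, U=3, X=0, W=2, Y=1) weight 1/1280
  (Z=2, U=3, X=0, W=1, Y=1) weight 1/320
  … 17 more
Group by Z:
  weight(Z=0) = 1/16
  weight(Z=1) = 3/160
  weight(Z=2) = 3/40
Total weight = 1/16 + 3/160 + 3/40 = 5/32
P(Z=0 | obs) = 1/16 / 5/32 = 2/5
P(Z=1 | obs) = 3/160 / 5/32 = 3/25
P(Z=2 | obs) = 3/40 / 5/32 = 12/25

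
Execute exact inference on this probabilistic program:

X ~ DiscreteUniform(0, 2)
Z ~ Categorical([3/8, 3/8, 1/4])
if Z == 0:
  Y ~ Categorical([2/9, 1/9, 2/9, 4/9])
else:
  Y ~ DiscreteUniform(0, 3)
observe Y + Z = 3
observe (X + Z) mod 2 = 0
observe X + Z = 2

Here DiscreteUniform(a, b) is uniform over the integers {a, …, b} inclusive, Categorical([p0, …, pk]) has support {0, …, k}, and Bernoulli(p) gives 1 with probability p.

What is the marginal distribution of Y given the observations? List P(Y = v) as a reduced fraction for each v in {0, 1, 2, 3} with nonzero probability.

Enumerate traces; 3 have nonzero weight after conditioning:
  (X=0, Z=2, Y=1) weight 1/48
  (X=1, Z=1, Y=2) weight 1/32
  (X=2, Z=0, Y=3) weight 1/18
Group by Y:
  weight(Y=1) = 1/48
  weight(Y=2) = 1/32
  weight(Y=3) = 1/18
Total weight = 1/48 + 1/32 + 1/18 = 31/288
P(Y=1 | obs) = 1/48 / 31/288 = 6/31
P(Y=2 | obs) = 1/32 / 31/288 = 9/31
P(Y=3 | obs) = 1/18 / 31/288 = 16/31

P(Y=1) = 6/31, P(Y=2) = 9/31, P(Y=3) = 16/31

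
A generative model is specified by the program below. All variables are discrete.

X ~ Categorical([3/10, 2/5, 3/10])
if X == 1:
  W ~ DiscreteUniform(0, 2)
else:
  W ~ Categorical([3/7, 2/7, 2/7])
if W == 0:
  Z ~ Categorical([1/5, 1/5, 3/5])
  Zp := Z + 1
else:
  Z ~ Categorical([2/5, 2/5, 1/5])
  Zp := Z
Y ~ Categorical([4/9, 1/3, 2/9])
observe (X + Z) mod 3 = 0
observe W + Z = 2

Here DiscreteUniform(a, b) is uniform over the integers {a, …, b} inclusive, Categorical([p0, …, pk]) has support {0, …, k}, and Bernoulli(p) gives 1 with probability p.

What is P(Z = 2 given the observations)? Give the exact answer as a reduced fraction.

Enumerate traces; 9 have nonzero weight after conditioning:
  (X=0, W=2, Z=0, Y=0) weight 8/525
  (X=0, W=2, Z=0, Y=1) weight 2/175
  (X=0, W=2, Z=0, Y=2) weight 4/525
  (X=1, W=0, Z=2, Y=0) weight 8/225
  (X=1, W=0, Z=2, Y=1) weight 2/75
  (X=1, W=0, Z=2, Y=2) weight 4/225
  (X=2, W=1, Z=1, Y=0) weight 8/525
  (X=2, W=1, Z=1, Y=1) weight 2/175
  … 1 more
Group by Z:
  weight(Z=0) = 6/175
  weight(Z=1) = 6/175
  weight(Z=2) = 2/25
Total weight = 6/175 + 6/175 + 2/25 = 26/175
P(Z=0 | obs) = 6/175 / 26/175 = 3/13
P(Z=1 | obs) = 6/175 / 26/175 = 3/13
P(Z=2 | obs) = 2/25 / 26/175 = 7/13

P(Z = 2 | obs) = 7/13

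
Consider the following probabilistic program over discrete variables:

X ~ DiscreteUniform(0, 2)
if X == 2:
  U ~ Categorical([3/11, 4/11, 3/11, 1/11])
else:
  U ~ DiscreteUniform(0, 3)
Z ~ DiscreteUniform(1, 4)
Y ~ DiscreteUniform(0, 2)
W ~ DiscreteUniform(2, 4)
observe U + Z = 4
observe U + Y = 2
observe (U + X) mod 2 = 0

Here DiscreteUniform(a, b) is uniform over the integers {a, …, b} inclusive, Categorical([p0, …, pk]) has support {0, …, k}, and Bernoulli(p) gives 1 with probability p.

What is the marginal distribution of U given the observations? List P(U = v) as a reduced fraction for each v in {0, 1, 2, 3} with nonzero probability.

P(U=0) = 23/57, P(U=1) = 11/57, P(U=2) = 23/57

Enumerate traces; 15 have nonzero weight after conditioning:
  (X=0, U=0, Z=4, Y=2, W=2) weight 1/432
  (X=0, U=0, Z=4, Y=2, W=3) weight 1/432
  (X=0, U=0, Z=4, Y=2, W=4) weight 1/432
  (X=0, U=2, Z=2, Y=0, W=2) weight 1/432
  (X=0, U=2, Z=2, Y=0, W=3) weight 1/432
  (X=0, U=2, Z=2, Y=0, W=4) weight 1/432
  (X=1, U=1, Z=3, Y=1, W=2) weight 1/432
  (X=1, U=1, Z=3, Y=1, W=3) weight 1/432
  … 7 more
Group by U:
  weight(U=0) = 23/1584
  weight(U=1) = 1/144
  weight(U=2) = 23/1584
Total weight = 23/1584 + 1/144 + 23/1584 = 19/528
P(U=0 | obs) = 23/1584 / 19/528 = 23/57
P(U=1 | obs) = 1/144 / 19/528 = 11/57
P(U=2 | obs) = 23/1584 / 19/528 = 23/57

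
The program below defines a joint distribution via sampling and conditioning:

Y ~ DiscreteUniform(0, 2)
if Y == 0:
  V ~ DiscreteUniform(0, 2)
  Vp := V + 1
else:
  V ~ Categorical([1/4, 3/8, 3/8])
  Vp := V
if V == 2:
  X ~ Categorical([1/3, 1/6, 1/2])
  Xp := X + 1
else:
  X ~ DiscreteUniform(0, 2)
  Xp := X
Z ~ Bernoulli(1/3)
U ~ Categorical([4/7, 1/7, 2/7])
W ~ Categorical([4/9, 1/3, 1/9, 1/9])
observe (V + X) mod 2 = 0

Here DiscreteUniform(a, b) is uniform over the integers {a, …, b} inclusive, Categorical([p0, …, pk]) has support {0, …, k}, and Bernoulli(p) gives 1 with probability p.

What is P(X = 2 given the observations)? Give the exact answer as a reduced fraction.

Enumerate traces; 360 have nonzero weight after conditioning:
  (Y=0, V=0, X=0, Z=0, U=0, W=0) weight 32/5103
  (Y=0, V=0, X=0, Z=0, U=0, W=1) weight 8/1701
  (Y=0, V=0, X=0, Z=0, U=0, W=2) weight 8/5103
  (Y=0, V=0, X=0, Z=0, U=0, W=3) weight 8/5103
  (Y=0, V=0, X=0, Z=0, U=1, W=0) weight 8/5103
  (Y=0, V=0, X=0, Z=0, U=1, W=1) weight 2/1701
  (Y=0, V=0, X=0, Z=0, U=1, W=2) weight 2/5103
  (Y=0, V=0, X=0, Z=0, U=1, W=3) weight 2/5103
  (Y=0, V=0, X=2, Z=0, U=0, W=0) weight 32/5103
  (Y=0, V=1, X=1, Z=0, U=0, W=0) weight 32/5103
  … 350 more
Group by X:
  weight(X=0) = 23/108
  weight(X=1) = 13/108
  weight(X=2) = 59/216
Total weight = 23/108 + 13/108 + 59/216 = 131/216
P(X=0 | obs) = 23/108 / 131/216 = 46/131
P(X=1 | obs) = 13/108 / 131/216 = 26/131
P(X=2 | obs) = 59/216 / 131/216 = 59/131

P(X = 2 | obs) = 59/131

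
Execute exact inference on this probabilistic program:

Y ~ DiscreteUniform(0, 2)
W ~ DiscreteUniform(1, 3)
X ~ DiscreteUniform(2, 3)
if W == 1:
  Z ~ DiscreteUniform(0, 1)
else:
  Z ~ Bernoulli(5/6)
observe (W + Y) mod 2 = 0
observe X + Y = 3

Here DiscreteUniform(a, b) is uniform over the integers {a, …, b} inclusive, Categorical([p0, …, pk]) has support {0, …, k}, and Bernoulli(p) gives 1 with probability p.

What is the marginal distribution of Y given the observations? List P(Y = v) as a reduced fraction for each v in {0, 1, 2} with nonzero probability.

Enumerate traces; 6 have nonzero weight after conditioning:
  (Y=0, W=2, X=3, Z=0) weight 1/108
  (Y=0, W=2, X=3, Z=1) weight 5/108
  (Y=1, W=1, X=2, Z=0) weight 1/36
  (Y=1, W=1, X=2, Z=1) weight 1/36
  (Y=1, W=3, X=2, Z=0) weight 1/108
  (Y=1, W=3, X=2, Z=1) weight 5/108
Group by Y:
  weight(Y=0) = 1/18
  weight(Y=1) = 1/9
Total weight = 1/18 + 1/9 = 1/6
P(Y=0 | obs) = 1/18 / 1/6 = 1/3
P(Y=1 | obs) = 1/9 / 1/6 = 2/3

P(Y=0) = 1/3, P(Y=1) = 2/3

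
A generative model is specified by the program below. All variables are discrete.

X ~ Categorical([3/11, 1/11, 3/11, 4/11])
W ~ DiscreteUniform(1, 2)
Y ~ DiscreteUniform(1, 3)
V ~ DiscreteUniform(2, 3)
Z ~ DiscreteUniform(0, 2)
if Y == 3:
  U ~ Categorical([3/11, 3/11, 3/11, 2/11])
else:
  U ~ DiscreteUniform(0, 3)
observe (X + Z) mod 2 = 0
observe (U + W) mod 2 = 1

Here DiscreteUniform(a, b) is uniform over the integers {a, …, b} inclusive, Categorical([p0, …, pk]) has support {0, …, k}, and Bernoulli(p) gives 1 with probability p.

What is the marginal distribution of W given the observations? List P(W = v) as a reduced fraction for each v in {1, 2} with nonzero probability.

P(W=1) = 17/33, P(W=2) = 16/33

Enumerate traces; 144 have nonzero weight after conditioning:
  (X=0, W=1, Y=1, V=2, Z=0, U=0) weight 1/528
  (X=0, W=1, Y=1, V=2, Z=0, U=2) weight 1/528
  (X=0, W=1, Y=1, V=2, Z=2, U=0) weight 1/528
  (X=0, W=1, Y=1, V=2, Z=2, U=2) weight 1/528
  (X=0, W=1, Y=1, V=3, Z=0, U=0) weight 1/528
  (X=0, W=1, Y=1, V=3, Z=0, U=2) weight 1/528
  (X=0, W=1, Y=1, V=3, Z=2, U=0) weight 1/528
  (X=0, W=1, Y=1, V=3, Z=2, U=2) weight 1/528
  (X=0, W=2, Y=1, V=2, Z=0, U=1) weight 1/528
  … 135 more
Group by W:
  weight(W=1) = 289/2178
  weight(W=2) = 136/1089
Total weight = 289/2178 + 136/1089 = 17/66
P(W=1 | obs) = 289/2178 / 17/66 = 17/33
P(W=2 | obs) = 136/1089 / 17/66 = 16/33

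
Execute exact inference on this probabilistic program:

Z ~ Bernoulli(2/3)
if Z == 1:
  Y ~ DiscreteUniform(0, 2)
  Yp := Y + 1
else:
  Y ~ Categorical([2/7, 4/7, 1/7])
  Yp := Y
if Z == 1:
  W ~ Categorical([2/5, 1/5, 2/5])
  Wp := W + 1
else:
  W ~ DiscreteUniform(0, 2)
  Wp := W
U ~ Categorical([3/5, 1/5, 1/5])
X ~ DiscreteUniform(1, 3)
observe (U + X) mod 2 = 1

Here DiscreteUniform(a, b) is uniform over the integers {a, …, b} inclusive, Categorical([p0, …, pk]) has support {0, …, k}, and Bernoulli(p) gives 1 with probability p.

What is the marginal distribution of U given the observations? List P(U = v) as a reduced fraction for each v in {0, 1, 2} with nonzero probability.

P(U=0) = 2/3, P(U=1) = 1/9, P(U=2) = 2/9

Enumerate traces; 90 have nonzero weight after conditioning:
  (Z=0, Y=0, W=0, U=0, X=1) weight 2/315
  (Z=0, Y=0, W=0, U=0, X=3) weight 2/315
  (Z=0, Y=0, W=0, U=1, X=2) weight 2/945
  (Z=0, Y=0, W=0, U=2, X=1) weight 2/945
  (Z=0, Y=0, W=0, U=2, X=3) weight 2/945
  (Z=0, Y=0, W=1, U=0, X=1) weight 2/315
  (Z=0, Y=0, W=1, U=0, X=3) weight 2/315
  (Z=0, Y=0, W=1, U=1, X=2) weight 2/945
  … 82 more
Group by U:
  weight(U=0) = 2/5
  weight(U=1) = 1/15
  weight(U=2) = 2/15
Total weight = 2/5 + 1/15 + 2/15 = 3/5
P(U=0 | obs) = 2/5 / 3/5 = 2/3
P(U=1 | obs) = 1/15 / 3/5 = 1/9
P(U=2 | obs) = 2/15 / 3/5 = 2/9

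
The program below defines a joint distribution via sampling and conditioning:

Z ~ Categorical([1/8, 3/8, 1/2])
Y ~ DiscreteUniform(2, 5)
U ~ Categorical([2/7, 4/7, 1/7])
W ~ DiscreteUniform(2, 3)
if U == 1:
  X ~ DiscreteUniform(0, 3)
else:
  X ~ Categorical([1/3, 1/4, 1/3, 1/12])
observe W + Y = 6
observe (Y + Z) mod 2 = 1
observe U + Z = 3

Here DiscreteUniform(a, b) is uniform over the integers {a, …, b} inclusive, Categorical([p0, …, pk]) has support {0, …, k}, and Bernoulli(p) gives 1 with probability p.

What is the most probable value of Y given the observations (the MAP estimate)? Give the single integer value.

argmax_v P(Y = v | obs) = 3

Enumerate traces; 8 have nonzero weight after conditioning:
  (Z=1, Y=4, U=2, W=2, X=0) weight 1/448
  (Z=1, Y=4, U=2, W=2, X=1) weight 3/1792
  (Z=1, Y=4, U=2, W=2, X=2) weight 1/448
  (Z=1, Y=4, U=2, W=2, X=3) weight 1/1792
  (Z=2, Y=3, U=1, W=3, X=0) weight 1/112
  (Z=2, Y=3, U=1, W=3, X=1) weight 1/112
  (Z=2, Y=3, U=1, W=3, X=2) weight 1/112
  (Z=2, Y=3, U=1, W=3, X=3) weight 1/112
Group by Y:
  weight(Y=3) = 1/28
  weight(Y=4) = 3/448
Total weight = 1/28 + 3/448 = 19/448
P(Y=3 | obs) = 1/28 / 19/448 = 16/19
P(Y=4 | obs) = 3/448 / 19/448 = 3/19
argmax = 3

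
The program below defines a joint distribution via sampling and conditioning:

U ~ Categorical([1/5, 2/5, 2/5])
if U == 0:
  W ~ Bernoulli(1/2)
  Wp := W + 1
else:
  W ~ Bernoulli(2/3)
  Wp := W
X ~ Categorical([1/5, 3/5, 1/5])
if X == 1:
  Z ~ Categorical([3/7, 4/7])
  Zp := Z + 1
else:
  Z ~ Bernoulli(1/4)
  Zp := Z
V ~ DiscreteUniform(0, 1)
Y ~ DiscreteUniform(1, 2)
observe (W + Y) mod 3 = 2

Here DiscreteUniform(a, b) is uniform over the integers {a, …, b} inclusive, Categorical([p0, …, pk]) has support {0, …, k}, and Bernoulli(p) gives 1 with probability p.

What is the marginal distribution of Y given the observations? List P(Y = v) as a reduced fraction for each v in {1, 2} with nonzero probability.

Enumerate traces; 72 have nonzero weight after conditioning:
  (U=0, W=0, X=0, Z=0, V=0, Y=2) weight 3/800
  (U=0, W=0, X=0, Z=0, V=1, Y=2) weight 3/800
  (U=0, W=0, X=0, Z=1, V=0, Y=2) weight 1/800
  (U=0, W=0, X=0, Z=1, V=1, Y=2) weight 1/800
  (U=0, W=0, X=1, Z=0, V=0, Y=2) weight 9/1400
  (U=0, W=0, X=1, Z=0, V=1, Y=2) weight 9/1400
  (U=0, W=0, X=1, Z=1, V=0, Y=2) weight 3/350
  (U=0, W=0, X=1, Z=1, V=1, Y=2) weight 3/350
  (U=0, W=1, X=0, Z=0, V=0, Y=1) weight 3/800
  … 63 more
Group by Y:
  weight(Y=1) = 19/60
  weight(Y=2) = 11/60
Total weight = 19/60 + 11/60 = 1/2
P(Y=1 | obs) = 19/60 / 1/2 = 19/30
P(Y=2 | obs) = 11/60 / 1/2 = 11/30

P(Y=1) = 19/30, P(Y=2) = 11/30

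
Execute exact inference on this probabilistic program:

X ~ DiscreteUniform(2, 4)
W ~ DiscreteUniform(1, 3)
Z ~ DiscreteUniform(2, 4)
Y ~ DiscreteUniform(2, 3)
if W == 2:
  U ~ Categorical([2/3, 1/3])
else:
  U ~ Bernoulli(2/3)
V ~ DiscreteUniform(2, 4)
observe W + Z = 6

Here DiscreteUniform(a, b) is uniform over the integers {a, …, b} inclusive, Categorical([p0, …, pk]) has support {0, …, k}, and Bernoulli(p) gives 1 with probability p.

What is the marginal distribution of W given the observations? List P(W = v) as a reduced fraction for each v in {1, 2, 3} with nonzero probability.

P(W=2) = 1/2, P(W=3) = 1/2

Enumerate traces; 72 have nonzero weight after conditioning:
  (X=2, W=2, Z=4, Y=2, U=0, V=2) weight 1/243
  (X=2, W=2, Z=4, Y=2, U=0, V=3) weight 1/243
  (X=2, W=2, Z=4, Y=2, U=0, V=4) weight 1/243
  (X=2, W=2, Z=4, Y=2, U=1, V=2) weight 1/486
  (X=2, W=2, Z=4, Y=2, U=1, V=3) weight 1/486
  (X=2, W=2, Z=4, Y=2, U=1, V=4) weight 1/486
  (X=2, W=2, Z=4, Y=3, U=0, V=2) weight 1/243
  (X=2, W=2, Z=4, Y=3, U=0, V=3) weight 1/243
  (X=2, W=3, Z=3, Y=2, U=0, V=2) weight 1/486
  … 63 more
Group by W:
  weight(W=2) = 1/9
  weight(W=3) = 1/9
Total weight = 1/9 + 1/9 = 2/9
P(W=2 | obs) = 1/9 / 2/9 = 1/2
P(W=3 | obs) = 1/9 / 2/9 = 1/2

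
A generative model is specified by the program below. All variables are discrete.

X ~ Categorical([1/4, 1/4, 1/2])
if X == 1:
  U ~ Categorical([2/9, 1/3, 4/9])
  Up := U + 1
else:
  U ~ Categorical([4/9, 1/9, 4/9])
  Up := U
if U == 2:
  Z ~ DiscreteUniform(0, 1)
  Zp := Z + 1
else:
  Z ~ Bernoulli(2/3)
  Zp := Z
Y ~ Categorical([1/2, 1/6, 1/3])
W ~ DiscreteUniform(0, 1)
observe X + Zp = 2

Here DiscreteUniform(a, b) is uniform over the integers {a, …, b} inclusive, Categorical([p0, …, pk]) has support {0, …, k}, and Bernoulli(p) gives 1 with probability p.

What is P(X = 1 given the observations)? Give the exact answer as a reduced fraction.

P(X = 1 | obs) = 1/2

Enumerate traces; 36 have nonzero weight after conditioning:
  (X=0, U=2, Z=1, Y=0, W=0) weight 1/72
  (X=0, U=2, Z=1, Y=0, W=1) weight 1/72
  (X=0, U=2, Z=1, Y=1, W=0) weight 1/216
  (X=0, U=2, Z=1, Y=1, W=1) weight 1/216
  (X=0, U=2, Z=1, Y=2, W=0) weight 1/108
  (X=0, U=2, Z=1, Y=2, W=1) weight 1/108
  (X=1, U=0, Z=1, Y=0, W=0) weight 1/108
  (X=1, U=0, Z=1, Y=0, W=1) weight 1/108
  (X=2, U=0, Z=0, Y=0, W=0) weight 1/54
  … 27 more
Group by X:
  weight(X=0) = 1/18
  weight(X=1) = 4/27
  weight(X=2) = 5/54
Total weight = 1/18 + 4/27 + 5/54 = 8/27
P(X=0 | obs) = 1/18 / 8/27 = 3/16
P(X=1 | obs) = 4/27 / 8/27 = 1/2
P(X=2 | obs) = 5/54 / 8/27 = 5/16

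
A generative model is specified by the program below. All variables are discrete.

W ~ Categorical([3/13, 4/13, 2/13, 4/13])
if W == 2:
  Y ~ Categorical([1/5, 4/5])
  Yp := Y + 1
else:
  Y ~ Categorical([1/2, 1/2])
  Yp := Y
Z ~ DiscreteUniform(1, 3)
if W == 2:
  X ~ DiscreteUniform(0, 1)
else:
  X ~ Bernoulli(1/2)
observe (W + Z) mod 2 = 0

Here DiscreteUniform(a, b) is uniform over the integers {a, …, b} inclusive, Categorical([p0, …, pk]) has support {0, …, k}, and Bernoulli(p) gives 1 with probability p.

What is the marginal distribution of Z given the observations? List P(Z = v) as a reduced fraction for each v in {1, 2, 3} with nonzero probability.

Enumerate traces; 24 have nonzero weight after conditioning:
  (W=0, Y=0, Z=2, X=0) weight 1/52
  (W=0, Y=0, Z=2, X=1) weight 1/52
  (W=0, Y=1, Z=2, X=0) weight 1/52
  (W=0, Y=1, Z=2, X=1) weight 1/52
  (W=1, Y=0, Z=1, X=0) weight 1/39
  (W=1, Y=0, Z=1, X=1) weight 1/39
  (W=1, Y=0, Z=3, X=0) weight 1/39
  (W=1, Y=0, Z=3, X=1) weight 1/39
  … 16 more
Group by Z:
  weight(Z=1) = 8/39
  weight(Z=2) = 5/39
  weight(Z=3) = 8/39
Total weight = 8/39 + 5/39 + 8/39 = 7/13
P(Z=1 | obs) = 8/39 / 7/13 = 8/21
P(Z=2 | obs) = 5/39 / 7/13 = 5/21
P(Z=3 | obs) = 8/39 / 7/13 = 8/21

P(Z=1) = 8/21, P(Z=2) = 5/21, P(Z=3) = 8/21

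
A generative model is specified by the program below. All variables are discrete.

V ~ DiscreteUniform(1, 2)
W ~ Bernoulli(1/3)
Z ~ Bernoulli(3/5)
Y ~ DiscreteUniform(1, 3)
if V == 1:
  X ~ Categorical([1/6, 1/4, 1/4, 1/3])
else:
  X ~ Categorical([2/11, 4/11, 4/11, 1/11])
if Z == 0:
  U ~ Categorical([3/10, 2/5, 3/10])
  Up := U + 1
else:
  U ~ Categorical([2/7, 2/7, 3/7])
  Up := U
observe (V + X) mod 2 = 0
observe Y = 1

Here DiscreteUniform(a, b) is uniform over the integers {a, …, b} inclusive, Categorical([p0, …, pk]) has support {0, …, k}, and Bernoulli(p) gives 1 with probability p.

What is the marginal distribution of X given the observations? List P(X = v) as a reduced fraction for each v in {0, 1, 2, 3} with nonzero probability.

Enumerate traces; 48 have nonzero weight after conditioning:
  (V=1, W=0, Z=0, Y=1, X=1, U=0) weight 1/300
  (V=1, W=0, Z=0, Y=1, X=1, U=1) weight 1/225
  (V=1, W=0, Z=0, Y=1, X=1, U=2) weight 1/300
  (V=1, W=0, Z=0, Y=1, X=3, U=0) weight 1/225
  (V=1, W=0, Z=0, Y=1, X=3, U=1) weight 4/675
  (V=1, W=0, Z=0, Y=1, X=3, U=2) weight 1/225
  (V=1, W=0, Z=1, Y=1, X=1, U=0) weight 1/210
  (V=1, W=0, Z=1, Y=1, X=1, U=1) weight 1/210
  (V=2, W=0, Z=0, Y=1, X=0, U=0) weight 2/825
  (V=2, W=0, Z=0, Y=1, X=2, U=0) weight 4/825
  … 38 more
Group by X:
  weight(X=0) = 1/33
  weight(X=1) = 1/24
  weight(X=2) = 2/33
  weight(X=3) = 1/18
Total weight = 1/33 + 1/24 + 2/33 + 1/18 = 149/792
P(X=0 | obs) = 1/33 / 149/792 = 24/149
P(X=1 | obs) = 1/24 / 149/792 = 33/149
P(X=2 | obs) = 2/33 / 149/792 = 48/149
P(X=3 | obs) = 1/18 / 149/792 = 44/149

P(X=0) = 24/149, P(X=1) = 33/149, P(X=2) = 48/149, P(X=3) = 44/149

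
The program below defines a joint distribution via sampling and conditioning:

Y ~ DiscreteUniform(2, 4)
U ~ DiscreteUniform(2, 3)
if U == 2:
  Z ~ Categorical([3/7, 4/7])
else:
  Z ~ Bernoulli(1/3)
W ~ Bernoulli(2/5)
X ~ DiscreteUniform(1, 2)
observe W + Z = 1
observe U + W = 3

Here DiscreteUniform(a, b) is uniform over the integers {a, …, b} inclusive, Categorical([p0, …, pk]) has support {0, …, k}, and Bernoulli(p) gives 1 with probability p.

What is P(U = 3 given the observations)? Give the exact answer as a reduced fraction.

Enumerate traces; 12 have nonzero weight after conditioning:
  (Y=2, U=2, Z=0, W=1, X=1) weight 1/70
  (Y=2, U=2, Z=0, W=1, X=2) weight 1/70
  (Y=2, U=3, Z=1, W=0, X=1) weight 1/60
  (Y=2, U=3, Z=1, W=0, X=2) weight 1/60
  (Y=3, U=2, Z=0, W=1, X=1) weight 1/70
  (Y=3, U=2, Z=0, W=1, X=2) weight 1/70
  (Y=3, U=3, Z=1, W=0, X=1) weight 1/60
  (Y=3, U=3, Z=1, W=0, X=2) weight 1/60
  … 4 more
Group by U:
  weight(U=2) = 3/35
  weight(U=3) = 1/10
Total weight = 3/35 + 1/10 = 13/70
P(U=2 | obs) = 3/35 / 13/70 = 6/13
P(U=3 | obs) = 1/10 / 13/70 = 7/13

P(U = 3 | obs) = 7/13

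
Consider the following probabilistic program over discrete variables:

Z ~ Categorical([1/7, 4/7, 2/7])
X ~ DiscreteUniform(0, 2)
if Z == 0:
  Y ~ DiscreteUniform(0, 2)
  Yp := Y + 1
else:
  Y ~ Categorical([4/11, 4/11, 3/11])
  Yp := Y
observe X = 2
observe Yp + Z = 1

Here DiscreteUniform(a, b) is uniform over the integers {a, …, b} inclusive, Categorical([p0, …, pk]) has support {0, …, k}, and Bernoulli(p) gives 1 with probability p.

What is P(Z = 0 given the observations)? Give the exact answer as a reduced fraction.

Enumerate traces; 2 have nonzero weight after conditioning:
  (Z=0, X=2, Y=0) weight 1/63
  (Z=1, X=2, Y=0) weight 16/231
Group by Z:
  weight(Z=0) = 1/63
  weight(Z=1) = 16/231
Total weight = 1/63 + 16/231 = 59/693
P(Z=0 | obs) = 1/63 / 59/693 = 11/59
P(Z=1 | obs) = 16/231 / 59/693 = 48/59

P(Z = 0 | obs) = 11/59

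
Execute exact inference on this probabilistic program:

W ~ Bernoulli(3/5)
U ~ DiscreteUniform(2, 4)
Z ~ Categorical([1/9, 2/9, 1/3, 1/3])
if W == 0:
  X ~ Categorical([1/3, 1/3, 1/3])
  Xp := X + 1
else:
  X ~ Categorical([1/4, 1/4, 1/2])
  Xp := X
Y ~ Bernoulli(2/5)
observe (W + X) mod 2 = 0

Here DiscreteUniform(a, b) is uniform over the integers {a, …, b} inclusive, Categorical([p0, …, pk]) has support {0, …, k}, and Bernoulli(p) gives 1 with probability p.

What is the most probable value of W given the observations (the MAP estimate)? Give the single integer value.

Enumerate traces; 72 have nonzero weight after conditioning:
  (W=0, U=2, Z=0, X=0, Y=0) weight 2/675
  (W=0, U=2, Z=0, X=0, Y=1) weight 4/2025
  (W=0, U=2, Z=0, X=2, Y=0) weight 2/675
  (W=0, U=2, Z=0, X=2, Y=1) weight 4/2025
  (W=0, U=2, Z=1, X=0, Y=0) weight 4/675
  (W=0, U=2, Z=1, X=0, Y=1) weight 8/2025
  (W=0, U=2, Z=1, X=2, Y=0) weight 4/675
  (W=0, U=2, Z=1, X=2, Y=1) weight 8/2025
  (W=1, U=2, Z=0, X=1, Y=0) weight 1/300
  … 63 more
Group by W:
  weight(W=0) = 4/15
  weight(W=1) = 3/20
Total weight = 4/15 + 3/20 = 5/12
P(W=0 | obs) = 4/15 / 5/12 = 16/25
P(W=1 | obs) = 3/20 / 5/12 = 9/25
argmax = 0

argmax_v P(W = v | obs) = 0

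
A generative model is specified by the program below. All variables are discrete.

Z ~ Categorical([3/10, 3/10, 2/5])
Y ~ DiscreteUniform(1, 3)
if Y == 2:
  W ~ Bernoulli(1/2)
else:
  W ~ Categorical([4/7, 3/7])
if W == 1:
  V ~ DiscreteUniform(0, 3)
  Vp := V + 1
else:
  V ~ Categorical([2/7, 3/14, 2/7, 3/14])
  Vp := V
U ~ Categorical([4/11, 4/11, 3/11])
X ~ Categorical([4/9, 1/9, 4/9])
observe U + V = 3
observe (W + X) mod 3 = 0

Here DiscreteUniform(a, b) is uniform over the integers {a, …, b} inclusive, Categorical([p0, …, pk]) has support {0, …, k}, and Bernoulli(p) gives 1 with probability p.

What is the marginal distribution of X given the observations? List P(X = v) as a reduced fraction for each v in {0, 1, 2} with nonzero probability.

P(X=0) = 1702/3165, P(X=2) = 1463/3165

Enumerate traces; 54 have nonzero weight after conditioning:
  (Z=0, Y=1, W=0, V=1, U=2, X=0) weight 4/2695
  (Z=0, Y=1, W=0, V=2, U=1, X=0) weight 64/24255
  (Z=0, Y=1, W=0, V=3, U=0, X=0) weight 16/8085
  (Z=0, Y=1, W=1, V=1, U=2, X=2) weight 1/770
  (Z=0, Y=1, W=1, V=2, U=1, X=2) weight 2/1155
  (Z=0, Y=1, W=1, V=3, U=0, X=2) weight 2/1155
  (Z=0, Y=2, W=0, V=1, U=2, X=0) weight 1/770
  (Z=0, Y=2, W=0, V=2, U=1, X=0) weight 8/3465
  … 46 more
Group by X:
  weight(X=0) = 851/14553
  weight(X=2) = 19/378
Total weight = 851/14553 + 19/378 = 1055/9702
P(X=0 | obs) = 851/14553 / 1055/9702 = 1702/3165
P(X=2 | obs) = 19/378 / 1055/9702 = 1463/3165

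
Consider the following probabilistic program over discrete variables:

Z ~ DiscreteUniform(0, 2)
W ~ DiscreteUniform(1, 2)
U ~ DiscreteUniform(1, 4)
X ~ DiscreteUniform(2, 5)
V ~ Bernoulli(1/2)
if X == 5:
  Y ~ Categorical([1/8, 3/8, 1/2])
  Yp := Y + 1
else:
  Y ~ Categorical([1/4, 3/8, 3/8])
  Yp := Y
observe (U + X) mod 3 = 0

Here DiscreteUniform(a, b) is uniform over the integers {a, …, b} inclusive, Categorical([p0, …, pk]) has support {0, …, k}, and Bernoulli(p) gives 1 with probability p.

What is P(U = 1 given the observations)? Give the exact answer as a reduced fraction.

Enumerate traces; 216 have nonzero weight after conditioning:
  (Z=0, W=1, U=1, X=2, V=0, Y=0) weight 1/768
  (Z=0, W=1, U=1, X=2, V=0, Y=1) weight 1/512
  (Z=0, W=1, U=1, X=2, V=0, Y=2) weight 1/512
  (Z=0, W=1, U=1, X=2, V=1, Y=0) weight 1/768
  (Z=0, W=1, U=1, X=2, V=1, Y=1) weight 1/512
  (Z=0, W=1, U=1, X=2, V=1, Y=2) weight 1/512
  (Z=0, W=1, U=1, X=5, V=0, Y=0) weight 1/1536
  (Z=0, W=1, U=1, X=5, V=0, Y=1) weight 1/512
  (Z=0, W=1, U=2, X=4, V=0, Y=0) weight 1/768
  (Z=0, W=1, U=3, X=3, V=0, Y=0) weight 1/768
  … 206 more
Group by U:
  weight(U=1) = 1/8
  weight(U=2) = 1/16
  weight(U=3) = 1/16
  weight(U=4) = 1/8
Total weight = 1/8 + 1/16 + 1/16 + 1/8 = 3/8
P(U=1 | obs) = 1/8 / 3/8 = 1/3
P(U=2 | obs) = 1/16 / 3/8 = 1/6
P(U=3 | obs) = 1/16 / 3/8 = 1/6
P(U=4 | obs) = 1/8 / 3/8 = 1/3

P(U = 1 | obs) = 1/3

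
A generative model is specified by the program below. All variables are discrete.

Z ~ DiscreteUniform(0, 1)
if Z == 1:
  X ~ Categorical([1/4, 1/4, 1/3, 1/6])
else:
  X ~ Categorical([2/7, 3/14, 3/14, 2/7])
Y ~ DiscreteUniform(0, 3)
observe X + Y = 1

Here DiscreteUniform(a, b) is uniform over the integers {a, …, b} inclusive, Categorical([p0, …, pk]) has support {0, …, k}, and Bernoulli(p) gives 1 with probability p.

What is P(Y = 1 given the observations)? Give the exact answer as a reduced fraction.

Enumerate traces; 4 have nonzero weight after conditioning:
  (Z=0, X=0, Y=1) weight 1/28
  (Z=0, X=1, Y=0) weight 3/112
  (Z=1, X=0, Y=1) weight 1/32
  (Z=1, X=1, Y=0) weight 1/32
Group by Y:
  weight(Y=0) = 13/224
  weight(Y=1) = 15/224
Total weight = 13/224 + 15/224 = 1/8
P(Y=0 | obs) = 13/224 / 1/8 = 13/28
P(Y=1 | obs) = 15/224 / 1/8 = 15/28

P(Y = 1 | obs) = 15/28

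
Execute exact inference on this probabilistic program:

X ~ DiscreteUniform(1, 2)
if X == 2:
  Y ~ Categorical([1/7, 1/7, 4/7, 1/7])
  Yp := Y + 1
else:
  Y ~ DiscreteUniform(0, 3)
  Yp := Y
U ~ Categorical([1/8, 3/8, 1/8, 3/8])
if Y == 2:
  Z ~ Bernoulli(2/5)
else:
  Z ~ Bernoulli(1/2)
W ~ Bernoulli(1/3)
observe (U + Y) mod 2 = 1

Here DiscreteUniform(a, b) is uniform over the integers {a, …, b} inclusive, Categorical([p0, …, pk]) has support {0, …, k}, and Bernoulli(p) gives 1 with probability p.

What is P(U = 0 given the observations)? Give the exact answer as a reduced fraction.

Enumerate traces; 64 have nonzero weight after conditioning:
  (X=1, Y=0, U=1, Z=0, W=0) weight 1/64
  (X=1, Y=0, U=1, Z=0, W=1) weight 1/128
  (X=1, Y=0, U=1, Z=1, W=0) weight 1/64
  (X=1, Y=0, U=1, Z=1, W=1) weight 1/128
  (X=1, Y=0, U=3, Z=0, W=0) weight 1/64
  (X=1, Y=0, U=3, Z=0, W=1) weight 1/128
  (X=1, Y=0, U=3, Z=1, W=0) weight 1/64
  (X=1, Y=0, U=3, Z=1, W=1) weight 1/128
  (X=1, Y=1, U=0, Z=0, W=0) weight 1/192
  (X=1, Y=1, U=2, Z=0, W=0) weight 1/192
  … 54 more
Group by U:
  weight(U=0) = 11/224
  weight(U=1) = 51/224
  weight(U=2) = 11/224
  weight(U=3) = 51/224
Total weight = 11/224 + 51/224 + 11/224 + 51/224 = 31/56
P(U=0 | obs) = 11/224 / 31/56 = 11/124
P(U=1 | obs) = 51/224 / 31/56 = 51/124
P(U=2 | obs) = 11/224 / 31/56 = 11/124
P(U=3 | obs) = 51/224 / 31/56 = 51/124

P(U = 0 | obs) = 11/124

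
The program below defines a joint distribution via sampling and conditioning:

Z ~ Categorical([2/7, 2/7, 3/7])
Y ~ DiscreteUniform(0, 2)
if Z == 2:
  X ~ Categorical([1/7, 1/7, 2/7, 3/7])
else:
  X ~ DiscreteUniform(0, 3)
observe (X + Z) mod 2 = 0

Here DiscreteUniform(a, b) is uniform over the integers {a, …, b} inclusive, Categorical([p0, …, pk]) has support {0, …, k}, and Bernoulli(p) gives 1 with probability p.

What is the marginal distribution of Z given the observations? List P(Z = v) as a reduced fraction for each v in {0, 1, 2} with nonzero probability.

Enumerate traces; 18 have nonzero weight after conditioning:
  (Z=0, Y=0, X=0) weight 1/42
  (Z=0, Y=0, X=2) weight 1/42
  (Z=0, Y=1, X=0) weight 1/42
  (Z=0, Y=1, X=2) weight 1/42
  (Z=0, Y=2, X=0) weight 1/42
  (Z=0, Y=2, X=2) weight 1/42
  (Z=1, Y=0, X=1) weight 1/42
  (Z=1, Y=0, X=3) weight 1/42
  (Z=2, Y=0, X=0) weight 1/49
  … 9 more
Group by Z:
  weight(Z=0) = 1/7
  weight(Z=1) = 1/7
  weight(Z=2) = 9/49
Total weight = 1/7 + 1/7 + 9/49 = 23/49
P(Z=0 | obs) = 1/7 / 23/49 = 7/23
P(Z=1 | obs) = 1/7 / 23/49 = 7/23
P(Z=2 | obs) = 9/49 / 23/49 = 9/23

P(Z=0) = 7/23, P(Z=1) = 7/23, P(Z=2) = 9/23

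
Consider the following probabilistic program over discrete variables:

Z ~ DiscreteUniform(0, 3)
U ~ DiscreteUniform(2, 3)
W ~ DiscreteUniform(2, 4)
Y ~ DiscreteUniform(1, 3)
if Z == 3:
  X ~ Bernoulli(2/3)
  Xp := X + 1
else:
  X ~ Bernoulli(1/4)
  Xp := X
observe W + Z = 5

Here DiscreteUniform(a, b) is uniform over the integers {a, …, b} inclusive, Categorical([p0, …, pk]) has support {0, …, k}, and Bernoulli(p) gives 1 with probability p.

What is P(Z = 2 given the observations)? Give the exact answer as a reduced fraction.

P(Z = 2 | obs) = 1/3

Enumerate traces; 36 have nonzero weight after conditioning:
  (Z=1, U=2, W=4, Y=1, X=0) weight 1/96
  (Z=1, U=2, W=4, Y=1, X=1) weight 1/288
  (Z=1, U=2, W=4, Y=2, X=0) weight 1/96
  (Z=1, U=2, W=4, Y=2, X=1) weight 1/288
  (Z=1, U=2, W=4, Y=3, X=0) weight 1/96
  (Z=1, U=2, W=4, Y=3, X=1) weight 1/288
  (Z=1, U=3, W=4, Y=1, X=0) weight 1/96
  (Z=1, U=3, W=4, Y=1, X=1) weight 1/288
  (Z=2, U=2, W=3, Y=1, X=0) weight 1/96
  (Z=3, U=2, W=2, Y=1, X=0) weight 1/216
  … 26 more
Group by Z:
  weight(Z=1) = 1/12
  weight(Z=2) = 1/12
  weight(Z=3) = 1/12
Total weight = 1/12 + 1/12 + 1/12 = 1/4
P(Z=1 | obs) = 1/12 / 1/4 = 1/3
P(Z=2 | obs) = 1/12 / 1/4 = 1/3
P(Z=3 | obs) = 1/12 / 1/4 = 1/3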